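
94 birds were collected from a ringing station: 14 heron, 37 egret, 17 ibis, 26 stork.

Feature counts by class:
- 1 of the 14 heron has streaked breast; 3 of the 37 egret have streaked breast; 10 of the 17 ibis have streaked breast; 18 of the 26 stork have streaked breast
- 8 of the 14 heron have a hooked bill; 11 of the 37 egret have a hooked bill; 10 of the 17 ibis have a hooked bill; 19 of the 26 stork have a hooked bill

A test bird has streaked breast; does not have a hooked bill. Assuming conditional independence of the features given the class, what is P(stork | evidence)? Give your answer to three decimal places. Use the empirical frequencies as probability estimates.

0.421

heron: (14/94) × (1/14) × (6/14) ≈ 0.00455927
egret: (37/94) × (3/37) × (26/37) ≈ 0.0224267
ibis: (17/94) × (10/17) × (7/17) ≈ 0.0438048
stork: (26/94) × (18/26) × (7/26) ≈ 0.0515548
P(stork | x) = 0.0515548 / 0.12234557 ≈ 0.421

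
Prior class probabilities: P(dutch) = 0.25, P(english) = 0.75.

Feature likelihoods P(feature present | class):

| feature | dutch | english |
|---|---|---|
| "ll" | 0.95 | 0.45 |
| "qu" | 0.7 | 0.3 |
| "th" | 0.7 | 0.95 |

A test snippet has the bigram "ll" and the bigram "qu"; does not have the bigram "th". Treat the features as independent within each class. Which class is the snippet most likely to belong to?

dutch

dutch: 0.25 × 0.95 × 0.7 × (1−0.7) = 0.049875
english: 0.75 × 0.45 × 0.3 × (1−0.95) = 0.0050625
Highest score → dutch.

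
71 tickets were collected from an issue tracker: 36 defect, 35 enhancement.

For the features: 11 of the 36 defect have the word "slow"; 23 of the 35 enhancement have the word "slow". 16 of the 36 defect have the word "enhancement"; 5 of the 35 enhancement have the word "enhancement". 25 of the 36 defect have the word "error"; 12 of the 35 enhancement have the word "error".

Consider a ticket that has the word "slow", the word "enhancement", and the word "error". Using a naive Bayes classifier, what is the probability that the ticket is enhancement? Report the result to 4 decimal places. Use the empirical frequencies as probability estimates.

0.2491

defect: (36/71) × (11/36) × (16/36) × (25/36) ≈ 0.0478178
enhancement: (35/71) × (23/35) × (5/35) × (12/35) ≈ 0.0158666
P(enhancement | x) = 0.0158666 / 0.0636844 ≈ 0.2491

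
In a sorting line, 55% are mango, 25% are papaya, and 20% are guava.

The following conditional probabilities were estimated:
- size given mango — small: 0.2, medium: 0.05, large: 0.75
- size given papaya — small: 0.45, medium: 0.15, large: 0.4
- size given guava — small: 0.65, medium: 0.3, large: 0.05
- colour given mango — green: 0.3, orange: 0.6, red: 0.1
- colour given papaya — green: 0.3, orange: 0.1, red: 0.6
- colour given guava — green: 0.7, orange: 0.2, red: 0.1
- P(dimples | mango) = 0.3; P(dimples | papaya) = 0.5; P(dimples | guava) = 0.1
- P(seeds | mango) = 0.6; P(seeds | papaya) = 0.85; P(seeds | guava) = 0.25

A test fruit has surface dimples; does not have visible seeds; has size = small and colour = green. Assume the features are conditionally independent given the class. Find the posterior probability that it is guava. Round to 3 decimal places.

0.513

mango: 0.55 × 0.2 × 0.3 × 0.3 × (1−0.6) = 0.00396
papaya: 0.25 × 0.45 × 0.3 × 0.5 × (1−0.85) = 0.00253125
guava: 0.2 × 0.65 × 0.7 × 0.1 × (1−0.25) = 0.006825
P(guava | x) = 0.006825 / 0.01331625 ≈ 0.513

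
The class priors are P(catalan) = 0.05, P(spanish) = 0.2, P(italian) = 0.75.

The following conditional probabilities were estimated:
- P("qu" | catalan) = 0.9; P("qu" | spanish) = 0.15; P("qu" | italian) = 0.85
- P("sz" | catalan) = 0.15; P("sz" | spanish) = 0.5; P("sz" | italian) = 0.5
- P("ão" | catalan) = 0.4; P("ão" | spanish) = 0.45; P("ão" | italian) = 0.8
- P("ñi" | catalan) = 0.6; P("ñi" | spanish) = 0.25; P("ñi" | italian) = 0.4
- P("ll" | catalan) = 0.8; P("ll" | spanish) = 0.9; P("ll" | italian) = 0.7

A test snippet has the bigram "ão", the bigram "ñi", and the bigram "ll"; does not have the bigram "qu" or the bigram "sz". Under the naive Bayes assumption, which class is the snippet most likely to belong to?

italian

catalan: 0.05 × (1−0.9) × (1−0.15) × 0.4 × 0.6 × 0.8 = 0.000816
spanish: 0.2 × (1−0.15) × (1−0.5) × 0.45 × 0.25 × 0.9 = 0.00860625
italian: 0.75 × (1−0.85) × (1−0.5) × 0.8 × 0.4 × 0.7 = 0.0126
Highest score → italian.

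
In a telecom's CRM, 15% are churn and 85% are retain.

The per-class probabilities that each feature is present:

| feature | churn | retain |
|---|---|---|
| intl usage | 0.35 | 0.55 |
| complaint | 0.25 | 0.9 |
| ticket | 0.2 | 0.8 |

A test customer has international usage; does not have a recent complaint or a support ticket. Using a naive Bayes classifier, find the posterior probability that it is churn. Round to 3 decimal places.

0.771

churn: 0.15 × 0.35 × (1−0.25) × (1−0.2) = 0.0315
retain: 0.85 × 0.55 × (1−0.9) × (1−0.8) = 0.00935
P(churn | x) = 0.0315 / 0.04085 ≈ 0.771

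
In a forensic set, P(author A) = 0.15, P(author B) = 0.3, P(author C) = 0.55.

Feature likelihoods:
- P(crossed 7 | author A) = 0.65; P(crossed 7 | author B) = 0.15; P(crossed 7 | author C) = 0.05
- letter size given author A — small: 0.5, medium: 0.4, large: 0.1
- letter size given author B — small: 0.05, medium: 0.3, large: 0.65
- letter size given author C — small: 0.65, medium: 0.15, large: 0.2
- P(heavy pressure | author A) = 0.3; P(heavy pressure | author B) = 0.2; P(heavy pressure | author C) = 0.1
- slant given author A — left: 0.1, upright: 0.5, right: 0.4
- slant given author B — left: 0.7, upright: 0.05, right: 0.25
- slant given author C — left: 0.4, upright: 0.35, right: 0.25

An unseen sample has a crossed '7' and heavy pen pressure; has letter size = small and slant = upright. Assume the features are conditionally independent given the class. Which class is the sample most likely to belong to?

author A: 0.15 × 0.65 × 0.5 × 0.3 × 0.5 = 0.0073125
author B: 0.3 × 0.15 × 0.05 × 0.2 × 0.05 = 0.0000225
author C: 0.55 × 0.05 × 0.65 × 0.1 × 0.35 = 0.000625625
Highest score → author A.

author A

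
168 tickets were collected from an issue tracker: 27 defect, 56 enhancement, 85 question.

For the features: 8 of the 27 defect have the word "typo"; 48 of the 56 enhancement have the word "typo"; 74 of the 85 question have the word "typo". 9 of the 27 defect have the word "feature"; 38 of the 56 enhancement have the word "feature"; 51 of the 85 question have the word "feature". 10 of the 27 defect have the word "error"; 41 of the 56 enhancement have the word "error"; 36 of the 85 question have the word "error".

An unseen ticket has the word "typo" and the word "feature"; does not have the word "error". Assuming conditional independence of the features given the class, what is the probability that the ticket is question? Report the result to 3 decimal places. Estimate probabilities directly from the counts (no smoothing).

defect: (27/168) × (8/27) × (9/27) × (17/27) ≈ 0.00999412
enhancement: (56/168) × (48/56) × (38/56) × (15/56) ≈ 0.0519315
question: (85/168) × (74/85) × (51/85) × (49/85) ≈ 0.152353
P(question | x) = 0.152353 / 0.21427862 ≈ 0.711

0.711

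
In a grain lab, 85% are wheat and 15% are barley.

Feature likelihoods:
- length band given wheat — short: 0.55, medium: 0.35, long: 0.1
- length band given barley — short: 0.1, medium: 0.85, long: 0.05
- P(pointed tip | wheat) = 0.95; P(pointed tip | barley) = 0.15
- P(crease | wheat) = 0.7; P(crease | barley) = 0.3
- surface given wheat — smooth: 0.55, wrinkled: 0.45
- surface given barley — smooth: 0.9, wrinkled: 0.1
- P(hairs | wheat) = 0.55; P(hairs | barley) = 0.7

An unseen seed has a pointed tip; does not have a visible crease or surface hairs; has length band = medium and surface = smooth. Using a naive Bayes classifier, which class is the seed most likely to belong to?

wheat: 0.85 × 0.35 × 0.95 × (1−0.7) × 0.55 × (1−0.55) = 0.02098490625
barley: 0.15 × 0.85 × 0.15 × (1−0.3) × 0.9 × (1−0.7) = 0.003614625
Highest score → wheat.

wheat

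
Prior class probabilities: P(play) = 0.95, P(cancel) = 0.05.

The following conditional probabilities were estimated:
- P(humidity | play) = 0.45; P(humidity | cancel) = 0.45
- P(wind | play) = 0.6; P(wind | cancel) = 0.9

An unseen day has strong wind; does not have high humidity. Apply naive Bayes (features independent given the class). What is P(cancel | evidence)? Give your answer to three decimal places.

play: 0.95 × (1−0.45) × 0.6 = 0.3135
cancel: 0.05 × (1−0.45) × 0.9 = 0.02475
P(cancel | x) = 0.02475 / 0.33825 ≈ 0.073

0.073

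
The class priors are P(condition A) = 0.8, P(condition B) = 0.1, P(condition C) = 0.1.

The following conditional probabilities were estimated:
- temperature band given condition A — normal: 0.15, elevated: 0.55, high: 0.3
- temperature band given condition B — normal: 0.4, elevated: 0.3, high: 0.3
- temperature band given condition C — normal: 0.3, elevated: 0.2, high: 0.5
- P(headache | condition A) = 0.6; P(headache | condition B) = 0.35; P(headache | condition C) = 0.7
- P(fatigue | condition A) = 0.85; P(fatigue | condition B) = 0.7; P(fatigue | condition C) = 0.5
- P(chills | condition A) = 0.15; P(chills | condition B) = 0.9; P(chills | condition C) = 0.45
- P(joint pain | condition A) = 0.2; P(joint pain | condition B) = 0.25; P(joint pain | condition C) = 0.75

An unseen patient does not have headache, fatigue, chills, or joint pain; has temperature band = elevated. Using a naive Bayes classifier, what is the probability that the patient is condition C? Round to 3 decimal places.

0.022

condition A: 0.8 × 0.55 × (1−0.6) × (1−0.85) × (1−0.15) × (1−0.2) = 0.017952
condition B: 0.1 × 0.3 × (1−0.35) × (1−0.7) × (1−0.9) × (1−0.25) = 0.00043875
condition C: 0.1 × 0.2 × (1−0.7) × (1−0.5) × (1−0.45) × (1−0.75) = 0.0004125
P(condition C | x) = 0.0004125 / 0.01880325 ≈ 0.022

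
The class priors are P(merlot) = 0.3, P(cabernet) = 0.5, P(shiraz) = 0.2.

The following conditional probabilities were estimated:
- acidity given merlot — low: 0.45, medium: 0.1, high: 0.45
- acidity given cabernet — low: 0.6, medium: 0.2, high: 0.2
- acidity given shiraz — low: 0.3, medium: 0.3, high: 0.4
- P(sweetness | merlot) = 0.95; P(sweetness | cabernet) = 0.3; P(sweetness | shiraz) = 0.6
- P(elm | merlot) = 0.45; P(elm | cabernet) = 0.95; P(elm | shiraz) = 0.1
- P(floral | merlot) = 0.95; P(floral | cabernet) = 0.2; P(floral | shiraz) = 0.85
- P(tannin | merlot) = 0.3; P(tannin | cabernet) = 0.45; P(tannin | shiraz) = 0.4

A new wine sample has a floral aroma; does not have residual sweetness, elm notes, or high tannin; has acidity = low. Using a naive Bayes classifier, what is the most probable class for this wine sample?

shiraz

merlot: 0.3 × 0.45 × (1−0.95) × (1−0.45) × 0.95 × (1−0.3) = 0.0024688125
cabernet: 0.5 × 0.6 × (1−0.3) × (1−0.95) × 0.2 × (1−0.45) = 0.001155
shiraz: 0.2 × 0.3 × (1−0.6) × (1−0.1) × 0.85 × (1−0.4) = 0.011016
Highest score → shiraz.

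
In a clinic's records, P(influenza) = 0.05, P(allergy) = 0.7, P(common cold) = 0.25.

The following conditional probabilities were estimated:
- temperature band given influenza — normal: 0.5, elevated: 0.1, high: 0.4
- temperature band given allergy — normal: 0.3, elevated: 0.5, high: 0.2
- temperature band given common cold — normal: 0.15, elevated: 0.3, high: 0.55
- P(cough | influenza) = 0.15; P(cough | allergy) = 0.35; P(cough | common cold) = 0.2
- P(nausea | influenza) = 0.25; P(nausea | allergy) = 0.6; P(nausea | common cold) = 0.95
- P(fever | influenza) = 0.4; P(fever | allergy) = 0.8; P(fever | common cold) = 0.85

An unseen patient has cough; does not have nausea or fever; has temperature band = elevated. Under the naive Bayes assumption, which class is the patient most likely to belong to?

influenza: 0.05 × 0.1 × 0.15 × (1−0.25) × (1−0.4) = 0.0003375
allergy: 0.7 × 0.5 × 0.35 × (1−0.6) × (1−0.8) = 0.0098
common cold: 0.25 × 0.3 × 0.2 × (1−0.95) × (1−0.85) = 0.0001125
Highest score → allergy.

allergy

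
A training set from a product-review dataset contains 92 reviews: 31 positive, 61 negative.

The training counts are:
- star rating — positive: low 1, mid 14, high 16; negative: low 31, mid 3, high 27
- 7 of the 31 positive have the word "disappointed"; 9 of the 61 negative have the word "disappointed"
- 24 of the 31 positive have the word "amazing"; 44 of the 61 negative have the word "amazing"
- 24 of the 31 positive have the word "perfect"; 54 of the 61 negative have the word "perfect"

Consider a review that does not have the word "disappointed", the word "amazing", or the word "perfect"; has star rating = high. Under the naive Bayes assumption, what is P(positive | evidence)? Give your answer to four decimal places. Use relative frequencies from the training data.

0.4618

positive: (31/92) × (16/31) × (24/31) × (7/31) × (7/31) ≈ 0.00686522
negative: (61/92) × (27/61) × (52/61) × (17/61) × (7/61) ≈ 0.00800086
P(positive | x) = 0.00686522 / 0.01486608 ≈ 0.4618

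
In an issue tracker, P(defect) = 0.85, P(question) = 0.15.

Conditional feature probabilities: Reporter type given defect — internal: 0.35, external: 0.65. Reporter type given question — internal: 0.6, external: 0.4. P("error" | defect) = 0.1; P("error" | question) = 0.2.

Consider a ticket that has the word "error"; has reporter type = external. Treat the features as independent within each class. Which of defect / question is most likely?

defect: 0.85 × 0.65 × 0.1 = 0.05525
question: 0.15 × 0.4 × 0.2 = 0.012
Highest score → defect.

defect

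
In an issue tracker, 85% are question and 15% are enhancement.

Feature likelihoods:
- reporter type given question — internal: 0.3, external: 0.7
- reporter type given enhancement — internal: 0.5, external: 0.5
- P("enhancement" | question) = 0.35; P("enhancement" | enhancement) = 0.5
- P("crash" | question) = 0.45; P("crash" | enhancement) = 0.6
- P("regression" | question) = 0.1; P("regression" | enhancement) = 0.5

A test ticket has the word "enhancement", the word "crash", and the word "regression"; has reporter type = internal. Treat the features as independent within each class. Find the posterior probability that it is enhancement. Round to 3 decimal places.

0.737

question: 0.85 × 0.3 × 0.35 × 0.45 × 0.1 = 0.00401625
enhancement: 0.15 × 0.5 × 0.5 × 0.6 × 0.5 = 0.01125
P(enhancement | x) = 0.01125 / 0.01526625 ≈ 0.737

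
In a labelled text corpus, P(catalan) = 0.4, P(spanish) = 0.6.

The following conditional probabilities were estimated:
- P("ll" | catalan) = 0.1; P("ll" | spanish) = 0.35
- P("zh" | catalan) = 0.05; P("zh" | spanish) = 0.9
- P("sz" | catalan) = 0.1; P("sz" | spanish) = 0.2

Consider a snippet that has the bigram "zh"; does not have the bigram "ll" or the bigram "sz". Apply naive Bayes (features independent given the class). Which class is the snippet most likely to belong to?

catalan: 0.4 × (1−0.1) × 0.05 × (1−0.1) = 0.0162
spanish: 0.6 × (1−0.35) × 0.9 × (1−0.2) = 0.2808
Highest score → spanish.

spanish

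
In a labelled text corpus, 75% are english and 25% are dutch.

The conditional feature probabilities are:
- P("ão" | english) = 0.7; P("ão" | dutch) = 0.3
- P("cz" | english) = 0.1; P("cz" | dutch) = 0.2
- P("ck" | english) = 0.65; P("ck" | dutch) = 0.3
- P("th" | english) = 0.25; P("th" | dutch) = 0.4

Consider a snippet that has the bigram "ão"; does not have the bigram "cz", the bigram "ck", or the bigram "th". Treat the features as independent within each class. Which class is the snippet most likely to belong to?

english

english: 0.75 × 0.7 × (1−0.1) × (1−0.65) × (1−0.25) = 0.12403125
dutch: 0.25 × 0.3 × (1−0.2) × (1−0.3) × (1−0.4) = 0.0252
Highest score → english.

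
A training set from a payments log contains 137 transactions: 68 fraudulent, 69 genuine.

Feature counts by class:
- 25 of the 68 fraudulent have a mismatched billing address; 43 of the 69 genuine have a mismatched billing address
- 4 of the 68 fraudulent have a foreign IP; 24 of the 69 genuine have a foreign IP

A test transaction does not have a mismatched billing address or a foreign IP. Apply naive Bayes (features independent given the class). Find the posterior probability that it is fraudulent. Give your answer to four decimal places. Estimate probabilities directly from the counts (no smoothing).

0.7047

fraudulent: (68/137) × (43/68) × (64/68) ≈ 0.295406
genuine: (69/137) × (26/69) × (45/69) ≈ 0.12377
P(fraudulent | x) = 0.295406 / 0.419176 ≈ 0.7047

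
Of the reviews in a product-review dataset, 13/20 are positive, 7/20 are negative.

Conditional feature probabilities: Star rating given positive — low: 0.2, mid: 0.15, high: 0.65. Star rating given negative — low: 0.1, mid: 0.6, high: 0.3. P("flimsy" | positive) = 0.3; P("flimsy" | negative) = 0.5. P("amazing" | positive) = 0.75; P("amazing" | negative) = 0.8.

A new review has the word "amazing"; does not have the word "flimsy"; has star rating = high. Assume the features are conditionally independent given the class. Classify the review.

positive

positive: 0.65 × 0.65 × (1−0.3) × 0.75 = 0.2218125
negative: 0.35 × 0.3 × (1−0.5) × 0.8 = 0.042
Highest score → positive.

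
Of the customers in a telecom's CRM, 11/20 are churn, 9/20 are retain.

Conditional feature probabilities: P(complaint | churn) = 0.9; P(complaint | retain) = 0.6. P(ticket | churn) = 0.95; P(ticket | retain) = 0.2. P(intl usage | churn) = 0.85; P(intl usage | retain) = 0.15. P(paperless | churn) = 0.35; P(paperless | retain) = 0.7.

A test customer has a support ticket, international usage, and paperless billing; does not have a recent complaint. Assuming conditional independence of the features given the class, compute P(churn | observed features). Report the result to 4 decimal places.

0.8044

churn: 0.55 × (1−0.9) × 0.95 × 0.85 × 0.35 = 0.015544375
retain: 0.45 × (1−0.6) × 0.2 × 0.15 × 0.7 = 0.00378
P(churn | x) = 0.015544375 / 0.019324375 ≈ 0.8044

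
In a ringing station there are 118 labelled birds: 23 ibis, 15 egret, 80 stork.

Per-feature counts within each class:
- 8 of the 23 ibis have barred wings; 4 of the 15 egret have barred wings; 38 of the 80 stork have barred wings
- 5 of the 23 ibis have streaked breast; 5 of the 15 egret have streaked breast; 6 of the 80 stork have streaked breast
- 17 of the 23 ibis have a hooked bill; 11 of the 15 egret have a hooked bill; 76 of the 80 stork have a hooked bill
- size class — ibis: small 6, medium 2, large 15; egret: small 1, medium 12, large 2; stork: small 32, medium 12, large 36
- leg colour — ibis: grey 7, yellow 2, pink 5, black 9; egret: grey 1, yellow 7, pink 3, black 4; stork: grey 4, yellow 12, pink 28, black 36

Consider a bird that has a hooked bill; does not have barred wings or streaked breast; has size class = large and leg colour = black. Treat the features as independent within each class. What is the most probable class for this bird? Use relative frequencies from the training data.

ibis: (23/118) × (15/23) × (18/23) × (17/23) × (15/23) × (9/23) ≈ 0.0187652
egret: (15/118) × (11/15) × (10/15) × (11/15) × (2/15) × (4/15) ≈ 0.00162042
stork: (80/118) × (42/80) × (74/80) × (76/80) × (36/80) × (36/80) ≈ 0.063337
Highest score → stork.

stork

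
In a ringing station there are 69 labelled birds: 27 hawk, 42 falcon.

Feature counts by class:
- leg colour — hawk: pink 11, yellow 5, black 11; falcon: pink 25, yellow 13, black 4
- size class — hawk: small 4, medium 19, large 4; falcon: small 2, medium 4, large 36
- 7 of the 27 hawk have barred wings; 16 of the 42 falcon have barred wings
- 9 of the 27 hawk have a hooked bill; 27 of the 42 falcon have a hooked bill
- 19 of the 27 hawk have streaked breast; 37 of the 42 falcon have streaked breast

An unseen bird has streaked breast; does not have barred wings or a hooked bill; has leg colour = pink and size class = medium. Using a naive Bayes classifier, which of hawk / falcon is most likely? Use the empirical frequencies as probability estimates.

hawk

hawk: (27/69) × (11/27) × (19/27) × (20/27) × (18/27) × (19/27) ≈ 0.0389851
falcon: (42/69) × (25/42) × (4/42) × (26/42) × (15/42) × (37/42) ≈ 0.00672079
Highest score → hawk.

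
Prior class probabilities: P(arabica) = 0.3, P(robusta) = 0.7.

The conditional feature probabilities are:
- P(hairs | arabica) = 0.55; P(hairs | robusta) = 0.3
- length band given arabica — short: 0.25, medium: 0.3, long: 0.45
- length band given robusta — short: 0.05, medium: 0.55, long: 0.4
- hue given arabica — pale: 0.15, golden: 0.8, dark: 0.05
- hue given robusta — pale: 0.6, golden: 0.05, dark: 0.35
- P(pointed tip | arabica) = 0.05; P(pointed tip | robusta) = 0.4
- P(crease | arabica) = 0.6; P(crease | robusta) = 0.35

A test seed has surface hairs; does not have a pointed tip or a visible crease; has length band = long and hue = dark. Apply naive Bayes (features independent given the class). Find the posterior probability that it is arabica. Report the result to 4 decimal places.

arabica: 0.3 × 0.55 × 0.45 × 0.05 × (1−0.05) × (1−0.6) = 0.00141075
robusta: 0.7 × 0.3 × 0.4 × 0.35 × (1−0.4) × (1−0.35) = 0.011466
P(arabica | x) = 0.00141075 / 0.01287675 ≈ 0.1096

0.1096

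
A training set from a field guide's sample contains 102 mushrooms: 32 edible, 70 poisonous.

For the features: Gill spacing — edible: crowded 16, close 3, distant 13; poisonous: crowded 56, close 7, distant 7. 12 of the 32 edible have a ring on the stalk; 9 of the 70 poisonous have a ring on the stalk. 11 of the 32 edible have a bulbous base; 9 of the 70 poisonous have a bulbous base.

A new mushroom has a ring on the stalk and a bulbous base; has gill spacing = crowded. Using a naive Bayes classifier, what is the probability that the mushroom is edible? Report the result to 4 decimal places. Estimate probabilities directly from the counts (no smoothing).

edible: (32/102) × (16/32) × (12/32) × (11/32) ≈ 0.0202206
poisonous: (70/102) × (56/70) × (9/70) × (9/70) ≈ 0.00907563
P(edible | x) = 0.0202206 / 0.02929623 ≈ 0.6902

0.6902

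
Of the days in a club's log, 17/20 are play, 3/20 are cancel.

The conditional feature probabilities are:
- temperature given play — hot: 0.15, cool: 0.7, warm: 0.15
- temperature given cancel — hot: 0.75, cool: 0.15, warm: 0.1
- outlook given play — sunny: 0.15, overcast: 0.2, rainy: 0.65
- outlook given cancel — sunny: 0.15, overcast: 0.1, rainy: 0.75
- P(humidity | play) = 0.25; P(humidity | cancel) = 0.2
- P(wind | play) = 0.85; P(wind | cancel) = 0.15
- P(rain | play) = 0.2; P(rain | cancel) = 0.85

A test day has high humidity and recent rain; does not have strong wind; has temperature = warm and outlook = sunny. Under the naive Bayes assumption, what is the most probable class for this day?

play: 0.85 × 0.15 × 0.15 × 0.25 × (1−0.85) × 0.2 = 0.0001434375
cancel: 0.15 × 0.1 × 0.15 × 0.2 × (1−0.15) × 0.85 = 0.000325125
Highest score → cancel.

cancel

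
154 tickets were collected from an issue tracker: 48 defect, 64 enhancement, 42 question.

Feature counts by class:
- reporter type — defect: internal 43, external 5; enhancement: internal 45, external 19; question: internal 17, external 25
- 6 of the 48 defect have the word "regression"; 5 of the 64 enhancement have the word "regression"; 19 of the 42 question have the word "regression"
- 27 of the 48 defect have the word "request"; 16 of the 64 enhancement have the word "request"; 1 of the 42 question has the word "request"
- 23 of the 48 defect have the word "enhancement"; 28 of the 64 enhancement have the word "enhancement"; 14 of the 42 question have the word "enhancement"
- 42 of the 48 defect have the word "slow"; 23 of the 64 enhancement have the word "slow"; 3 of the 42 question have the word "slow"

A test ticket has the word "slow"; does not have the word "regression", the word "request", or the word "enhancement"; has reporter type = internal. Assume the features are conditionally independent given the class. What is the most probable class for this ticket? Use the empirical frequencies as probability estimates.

defect

defect: (48/154) × (43/48) × (42/48) × (21/48) × (25/48) × (42/48) ≈ 0.0487125
enhancement: (64/154) × (45/64) × (59/64) × (48/64) × (36/64) × (23/64) ≈ 0.0408409
question: (42/154) × (17/42) × (23/42) × (41/42) × (28/42) × (3/42) ≈ 0.0028101
Highest score → defect.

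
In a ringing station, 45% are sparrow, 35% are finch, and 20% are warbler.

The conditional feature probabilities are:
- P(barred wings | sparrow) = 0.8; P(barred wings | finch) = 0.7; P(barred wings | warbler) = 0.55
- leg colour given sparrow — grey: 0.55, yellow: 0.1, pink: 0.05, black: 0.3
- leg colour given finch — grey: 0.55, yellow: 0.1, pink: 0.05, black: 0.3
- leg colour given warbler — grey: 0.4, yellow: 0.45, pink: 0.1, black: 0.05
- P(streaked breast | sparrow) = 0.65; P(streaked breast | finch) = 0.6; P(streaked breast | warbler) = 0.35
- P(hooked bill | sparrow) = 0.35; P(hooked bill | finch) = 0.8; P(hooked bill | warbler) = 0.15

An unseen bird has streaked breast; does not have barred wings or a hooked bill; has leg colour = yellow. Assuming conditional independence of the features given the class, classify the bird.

warbler

sparrow: 0.45 × (1−0.8) × 0.1 × 0.65 × (1−0.35) = 0.0038025
finch: 0.35 × (1−0.7) × 0.1 × 0.6 × (1−0.8) = 0.00126
warbler: 0.2 × (1−0.55) × 0.45 × 0.35 × (1−0.15) = 0.01204875
Highest score → warbler.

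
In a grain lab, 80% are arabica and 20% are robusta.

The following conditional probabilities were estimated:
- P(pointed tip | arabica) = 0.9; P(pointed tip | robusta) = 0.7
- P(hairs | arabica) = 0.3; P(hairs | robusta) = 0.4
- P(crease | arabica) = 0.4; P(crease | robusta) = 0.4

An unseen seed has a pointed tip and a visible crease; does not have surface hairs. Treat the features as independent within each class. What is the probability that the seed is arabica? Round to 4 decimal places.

0.8571

arabica: 0.8 × 0.9 × (1−0.3) × 0.4 = 0.2016
robusta: 0.2 × 0.7 × (1−0.4) × 0.4 = 0.0336
P(arabica | x) = 0.2016 / 0.2352 ≈ 0.8571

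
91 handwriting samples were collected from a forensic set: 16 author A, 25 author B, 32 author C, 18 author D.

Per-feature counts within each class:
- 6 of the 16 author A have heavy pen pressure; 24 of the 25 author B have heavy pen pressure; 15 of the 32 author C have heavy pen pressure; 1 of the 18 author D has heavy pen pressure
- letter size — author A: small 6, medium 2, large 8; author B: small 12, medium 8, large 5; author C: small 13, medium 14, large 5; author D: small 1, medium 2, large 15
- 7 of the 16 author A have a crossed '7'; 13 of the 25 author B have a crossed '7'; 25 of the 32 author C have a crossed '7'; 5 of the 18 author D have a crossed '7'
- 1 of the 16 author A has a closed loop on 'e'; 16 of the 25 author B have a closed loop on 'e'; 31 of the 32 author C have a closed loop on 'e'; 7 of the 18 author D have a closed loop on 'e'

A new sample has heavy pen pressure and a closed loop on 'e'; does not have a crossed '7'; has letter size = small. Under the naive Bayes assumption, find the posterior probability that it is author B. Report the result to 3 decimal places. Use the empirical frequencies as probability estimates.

0.719

author A: (16/91) × (6/16) × (6/16) × (9/16) × (1/16) ≈ 0.000869248
author B: (25/91) × (24/25) × (12/25) × (12/25) × (16/25) ≈ 0.0388895
author C: (32/91) × (15/32) × (13/32) × (7/32) × (31/32) = 0.014190673828125
author D: (18/91) × (1/18) × (1/18) × (13/18) × (7/18) ≈ 0.000171468
P(author B | x) = 0.0388895 / 0.054120889828125 ≈ 0.719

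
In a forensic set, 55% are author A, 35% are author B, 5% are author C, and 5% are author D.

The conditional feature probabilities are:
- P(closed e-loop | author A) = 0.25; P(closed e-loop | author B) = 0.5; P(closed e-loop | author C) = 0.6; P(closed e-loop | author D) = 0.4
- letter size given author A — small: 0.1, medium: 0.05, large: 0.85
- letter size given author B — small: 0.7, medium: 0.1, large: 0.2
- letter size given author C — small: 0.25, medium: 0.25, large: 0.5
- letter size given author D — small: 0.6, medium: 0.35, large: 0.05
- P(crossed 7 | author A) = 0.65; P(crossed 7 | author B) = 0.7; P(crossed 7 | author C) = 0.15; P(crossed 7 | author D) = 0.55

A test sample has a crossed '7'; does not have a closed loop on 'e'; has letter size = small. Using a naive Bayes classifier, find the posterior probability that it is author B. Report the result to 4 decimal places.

author A: 0.55 × (1−0.25) × 0.1 × 0.65 = 0.0268125
author B: 0.35 × (1−0.5) × 0.7 × 0.7 = 0.08575
author C: 0.05 × (1−0.6) × 0.25 × 0.15 = 0.00075
author D: 0.05 × (1−0.4) × 0.6 × 0.55 = 0.0099
P(author B | x) = 0.08575 / 0.1232125 ≈ 0.6960

0.6960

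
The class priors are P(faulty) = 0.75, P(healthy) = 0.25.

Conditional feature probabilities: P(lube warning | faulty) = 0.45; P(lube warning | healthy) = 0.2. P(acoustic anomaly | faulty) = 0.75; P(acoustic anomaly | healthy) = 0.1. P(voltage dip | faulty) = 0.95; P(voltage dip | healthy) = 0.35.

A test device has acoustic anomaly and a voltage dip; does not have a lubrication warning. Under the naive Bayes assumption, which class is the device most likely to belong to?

faulty

faulty: 0.75 × (1−0.45) × 0.75 × 0.95 = 0.29390625
healthy: 0.25 × (1−0.2) × 0.1 × 0.35 = 0.007
Highest score → faulty.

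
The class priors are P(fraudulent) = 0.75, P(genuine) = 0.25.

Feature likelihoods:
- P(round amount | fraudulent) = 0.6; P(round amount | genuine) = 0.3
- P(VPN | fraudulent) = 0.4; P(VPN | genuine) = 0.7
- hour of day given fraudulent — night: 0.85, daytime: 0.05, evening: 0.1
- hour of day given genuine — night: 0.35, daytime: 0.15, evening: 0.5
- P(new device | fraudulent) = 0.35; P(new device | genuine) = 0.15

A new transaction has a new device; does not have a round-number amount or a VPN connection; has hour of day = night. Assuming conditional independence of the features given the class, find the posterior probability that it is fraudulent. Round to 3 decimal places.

0.951

fraudulent: 0.75 × (1−0.6) × (1−0.4) × 0.85 × 0.35 = 0.05355
genuine: 0.25 × (1−0.3) × (1−0.7) × 0.35 × 0.15 = 0.00275625
P(fraudulent | x) = 0.05355 / 0.05630625 ≈ 0.951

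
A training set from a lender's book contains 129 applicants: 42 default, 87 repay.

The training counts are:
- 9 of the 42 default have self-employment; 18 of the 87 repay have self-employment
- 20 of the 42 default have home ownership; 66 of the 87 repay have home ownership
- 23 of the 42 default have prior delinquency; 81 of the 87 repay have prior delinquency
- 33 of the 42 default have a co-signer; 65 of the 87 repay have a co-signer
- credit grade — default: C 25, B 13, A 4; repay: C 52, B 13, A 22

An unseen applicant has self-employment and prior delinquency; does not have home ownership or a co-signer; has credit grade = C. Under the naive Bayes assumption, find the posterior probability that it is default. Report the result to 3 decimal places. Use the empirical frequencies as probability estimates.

0.350

default: (42/129) × (9/42) × (22/42) × (23/42) × (9/42) × (25/42) ≈ 0.00255263
repay: (87/129) × (18/87) × (21/87) × (81/87) × (22/87) × (52/87) ≈ 0.00473954
P(default | x) = 0.00255263 / 0.00729217 ≈ 0.350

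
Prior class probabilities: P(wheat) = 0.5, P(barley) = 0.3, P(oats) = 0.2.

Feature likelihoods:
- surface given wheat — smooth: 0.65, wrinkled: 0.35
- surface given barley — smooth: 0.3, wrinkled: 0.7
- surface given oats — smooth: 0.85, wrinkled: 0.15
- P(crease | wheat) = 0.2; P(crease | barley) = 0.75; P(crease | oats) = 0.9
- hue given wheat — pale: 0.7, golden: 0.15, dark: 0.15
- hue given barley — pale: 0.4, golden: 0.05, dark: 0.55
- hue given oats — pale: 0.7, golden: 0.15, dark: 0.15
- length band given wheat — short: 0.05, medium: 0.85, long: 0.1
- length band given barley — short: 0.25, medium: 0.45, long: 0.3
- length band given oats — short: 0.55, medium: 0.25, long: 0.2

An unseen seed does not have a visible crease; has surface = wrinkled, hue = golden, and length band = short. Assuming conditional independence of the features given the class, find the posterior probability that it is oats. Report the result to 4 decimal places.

wheat: 0.5 × 0.35 × (1−0.2) × 0.15 × 0.05 = 0.00105
barley: 0.3 × 0.7 × (1−0.75) × 0.05 × 0.25 = 0.00065625
oats: 0.2 × 0.15 × (1−0.9) × 0.15 × 0.55 = 0.0002475
P(oats | x) = 0.0002475 / 0.00195375 ≈ 0.1267

0.1267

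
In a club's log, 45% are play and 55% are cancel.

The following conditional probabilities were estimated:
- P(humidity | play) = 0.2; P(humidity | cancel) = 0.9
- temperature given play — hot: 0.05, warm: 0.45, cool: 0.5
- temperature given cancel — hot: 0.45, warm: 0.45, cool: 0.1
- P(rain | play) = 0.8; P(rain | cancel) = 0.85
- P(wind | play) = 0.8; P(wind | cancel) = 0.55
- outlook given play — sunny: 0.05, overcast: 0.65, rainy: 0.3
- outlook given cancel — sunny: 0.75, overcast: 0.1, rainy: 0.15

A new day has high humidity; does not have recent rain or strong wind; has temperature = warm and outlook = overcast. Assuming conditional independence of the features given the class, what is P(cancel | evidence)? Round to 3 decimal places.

play: 0.45 × 0.2 × 0.45 × (1−0.8) × (1−0.8) × 0.65 = 0.001053
cancel: 0.55 × 0.9 × 0.45 × (1−0.85) × (1−0.55) × 0.1 = 0.0015035625
P(cancel | x) = 0.0015035625 / 0.0025565625 ≈ 0.588

0.588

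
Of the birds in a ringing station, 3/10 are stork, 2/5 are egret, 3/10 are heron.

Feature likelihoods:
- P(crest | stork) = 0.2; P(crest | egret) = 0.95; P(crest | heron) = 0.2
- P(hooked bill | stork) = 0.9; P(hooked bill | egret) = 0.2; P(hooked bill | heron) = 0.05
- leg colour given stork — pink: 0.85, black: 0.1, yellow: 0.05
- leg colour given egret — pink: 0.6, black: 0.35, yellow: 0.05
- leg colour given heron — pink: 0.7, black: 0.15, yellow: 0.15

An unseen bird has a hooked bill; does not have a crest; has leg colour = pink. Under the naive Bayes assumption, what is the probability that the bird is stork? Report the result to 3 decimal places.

stork: 0.3 × (1−0.2) × 0.9 × 0.85 = 0.1836
egret: 0.4 × (1−0.95) × 0.2 × 0.6 = 0.0024
heron: 0.3 × (1−0.2) × 0.05 × 0.7 = 0.0084
P(stork | x) = 0.1836 / 0.1944 ≈ 0.944

0.944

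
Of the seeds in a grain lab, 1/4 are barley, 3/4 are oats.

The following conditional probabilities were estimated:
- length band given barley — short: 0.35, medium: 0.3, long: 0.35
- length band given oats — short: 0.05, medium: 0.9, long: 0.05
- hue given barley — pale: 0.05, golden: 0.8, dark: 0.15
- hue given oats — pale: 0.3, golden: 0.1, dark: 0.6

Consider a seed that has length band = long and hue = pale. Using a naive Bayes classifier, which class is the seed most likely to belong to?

barley: 0.25 × 0.35 × 0.05 = 0.004375
oats: 0.75 × 0.05 × 0.3 = 0.01125
Highest score → oats.

oats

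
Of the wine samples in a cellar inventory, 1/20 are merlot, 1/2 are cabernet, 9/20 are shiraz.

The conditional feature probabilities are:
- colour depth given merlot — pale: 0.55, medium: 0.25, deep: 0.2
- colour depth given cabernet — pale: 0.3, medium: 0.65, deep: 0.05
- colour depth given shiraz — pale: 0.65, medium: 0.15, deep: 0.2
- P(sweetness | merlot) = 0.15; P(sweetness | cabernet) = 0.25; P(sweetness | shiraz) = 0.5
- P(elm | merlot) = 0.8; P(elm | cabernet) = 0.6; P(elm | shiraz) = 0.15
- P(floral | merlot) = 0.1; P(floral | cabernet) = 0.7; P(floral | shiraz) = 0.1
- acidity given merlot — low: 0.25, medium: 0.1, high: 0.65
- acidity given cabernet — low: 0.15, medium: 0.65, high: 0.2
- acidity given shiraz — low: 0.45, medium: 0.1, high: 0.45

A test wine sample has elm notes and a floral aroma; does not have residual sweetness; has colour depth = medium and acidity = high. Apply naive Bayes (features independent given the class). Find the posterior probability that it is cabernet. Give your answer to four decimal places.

0.9633

merlot: 0.05 × 0.25 × (1−0.15) × 0.8 × 0.1 × 0.65 = 0.0005525
cabernet: 0.5 × 0.65 × (1−0.25) × 0.6 × 0.7 × 0.2 = 0.020475
shiraz: 0.45 × 0.15 × (1−0.5) × 0.15 × 0.1 × 0.45 = 0.0002278125
P(cabernet | x) = 0.020475 / 0.0212553125 ≈ 0.9633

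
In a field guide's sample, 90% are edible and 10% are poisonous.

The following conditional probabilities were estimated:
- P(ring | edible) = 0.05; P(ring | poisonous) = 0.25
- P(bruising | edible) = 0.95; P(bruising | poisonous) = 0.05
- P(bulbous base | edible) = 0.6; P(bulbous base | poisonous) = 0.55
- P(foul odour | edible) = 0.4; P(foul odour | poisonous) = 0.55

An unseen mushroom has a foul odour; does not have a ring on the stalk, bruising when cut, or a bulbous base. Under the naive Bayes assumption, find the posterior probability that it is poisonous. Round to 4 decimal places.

edible: 0.9 × (1−0.05) × (1−0.95) × (1−0.6) × 0.4 = 0.00684
poisonous: 0.1 × (1−0.25) × (1−0.05) × (1−0.55) × 0.55 = 0.017634375
P(poisonous | x) = 0.017634375 / 0.024474375 ≈ 0.7205

0.7205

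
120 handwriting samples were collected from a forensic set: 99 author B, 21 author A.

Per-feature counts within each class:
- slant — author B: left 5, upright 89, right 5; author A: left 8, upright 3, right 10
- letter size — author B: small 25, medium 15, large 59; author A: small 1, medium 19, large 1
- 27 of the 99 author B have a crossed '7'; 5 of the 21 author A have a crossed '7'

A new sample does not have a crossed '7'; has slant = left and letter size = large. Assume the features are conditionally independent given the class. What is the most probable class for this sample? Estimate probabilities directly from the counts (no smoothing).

author B

author B: (99/120) × (5/99) × (59/99) × (72/99) ≈ 0.0180594
author A: (21/120) × (8/21) × (1/21) × (16/21) ≈ 0.00241875
Highest score → author B.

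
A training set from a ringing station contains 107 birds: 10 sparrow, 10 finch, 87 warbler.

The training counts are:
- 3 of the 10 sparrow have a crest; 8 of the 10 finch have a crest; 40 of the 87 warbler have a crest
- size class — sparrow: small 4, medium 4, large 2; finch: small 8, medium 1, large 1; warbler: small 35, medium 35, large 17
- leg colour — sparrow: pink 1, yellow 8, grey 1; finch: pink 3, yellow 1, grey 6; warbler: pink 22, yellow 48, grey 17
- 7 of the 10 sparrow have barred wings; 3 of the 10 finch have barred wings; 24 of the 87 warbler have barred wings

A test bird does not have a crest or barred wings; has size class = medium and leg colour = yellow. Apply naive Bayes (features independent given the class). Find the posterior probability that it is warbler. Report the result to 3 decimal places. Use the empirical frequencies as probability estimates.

0.917

sparrow: (10/107) × (7/10) × (4/10) × (8/10) × (3/10) ≈ 0.00628037
finch: (10/107) × (2/10) × (1/10) × (1/10) × (7/10) ≈ 0.000130841
warbler: (87/107) × (47/87) × (35/87) × (48/87) × (63/87) ≈ 0.0706002
P(warbler | x) = 0.0706002 / 0.077011411 ≈ 0.917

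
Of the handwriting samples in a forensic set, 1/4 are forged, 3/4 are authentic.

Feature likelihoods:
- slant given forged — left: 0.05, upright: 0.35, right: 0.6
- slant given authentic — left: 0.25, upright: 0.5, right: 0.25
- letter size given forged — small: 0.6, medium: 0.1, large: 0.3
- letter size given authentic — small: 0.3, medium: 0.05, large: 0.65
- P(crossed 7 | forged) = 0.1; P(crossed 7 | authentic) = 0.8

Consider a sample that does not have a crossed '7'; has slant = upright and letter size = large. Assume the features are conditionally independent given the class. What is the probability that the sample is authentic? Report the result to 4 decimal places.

0.6736

forged: 0.25 × 0.35 × 0.3 × (1−0.1) = 0.023625
authentic: 0.75 × 0.5 × 0.65 × (1−0.8) = 0.04875
P(authentic | x) = 0.04875 / 0.072375 ≈ 0.6736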